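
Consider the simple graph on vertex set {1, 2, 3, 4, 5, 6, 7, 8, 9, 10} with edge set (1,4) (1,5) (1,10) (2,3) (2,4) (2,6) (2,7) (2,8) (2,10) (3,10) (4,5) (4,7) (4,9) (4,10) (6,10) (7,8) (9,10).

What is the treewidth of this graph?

2

A width-2 tree decomposition is:
Bags: B1 = {2, 4, 10}  B2 = {2, 3, 10}  B3 = {2, 4, 7}  B4 = {1, 4, 10}  B5 = {2, 7, 8}  B6 = {2, 6, 10}  B7 = {4, 9, 10}  B8 = {1, 4, 5}
Tree: B1–B2, B1–B3, B1–B4, B3–B5, B2–B6, B4–B7, B4–B8
Every bag has size at most 3, so the width is 3 − 1 = 2 and tw(G) ≤ 2. For the lower bound, the 3 vertices {1, 4, 10} are pairwise adjacent, and any tree decomposition puts a clique entirely inside one bag — forcing width ≥ 2. Therefore the treewidth is 2.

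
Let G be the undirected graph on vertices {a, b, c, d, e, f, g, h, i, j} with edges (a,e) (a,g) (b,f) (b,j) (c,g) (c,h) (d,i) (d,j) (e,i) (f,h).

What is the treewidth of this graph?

2

A width-2 tree decomposition is:
Bags: B1 = {c, g, h}  B2 = {a, g, h}  B3 = {a, e, h}  B4 = {e, h, i}  B5 = {d, h, i}  B6 = {d, h, j}  B7 = {b, h, j}  B8 = {b, f, h}
Tree: B1–B2, B2–B3, B3–B4, B4–B5, B5–B6, B6–B7, B7–B8
Each bag holds 3 vertices, so the decomposition has width 2, which upper-bounds the treewidth. For the lower bound, G contains the cycle h–c–g–a–e–i–d–j–b–f–h, so G is not a forest; only forests have treewidth ≤ 1, hence tw(G) ≥ 2. Combining the bounds, tw(G) = 2.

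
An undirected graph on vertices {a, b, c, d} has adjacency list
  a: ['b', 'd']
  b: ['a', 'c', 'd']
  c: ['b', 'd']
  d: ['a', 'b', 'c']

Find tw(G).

2

A width-2 tree decomposition is:
Bags: B1 = {a, b, d}  B2 = {b, c, d}
Tree: B1–B2
Every bag has size at most 3, so the width is 3 − 1 = 2 and tw(G) ≤ 2. Conversely, {b, c, d} is a clique of size 3, and the vertices of any clique must share a bag in every tree decomposition; so some bag has ≥ 3 vertices and tw(G) ≥ 2. The upper and lower bounds meet at 2, so that is the treewidth.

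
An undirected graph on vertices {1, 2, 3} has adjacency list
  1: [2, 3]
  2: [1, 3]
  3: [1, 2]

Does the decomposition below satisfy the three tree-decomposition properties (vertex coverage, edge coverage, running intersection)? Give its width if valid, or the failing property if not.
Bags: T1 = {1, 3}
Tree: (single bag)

A tree decomposition must satisfy three properties: every vertex lies in some bag; for every edge, both endpoints lie together in some bag; and for every vertex, the bags containing it form a connected subtree. Here vertex 2 appears in no bag, so the decomposition is invalid.

No — vertex 2 appears in no bag.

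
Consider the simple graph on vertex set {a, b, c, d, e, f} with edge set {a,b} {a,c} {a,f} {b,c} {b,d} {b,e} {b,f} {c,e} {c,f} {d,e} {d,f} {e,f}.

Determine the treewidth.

3

A width-3 tree decomposition is:
Bags: B1 = {b, d, e, f}  B2 = {b, c, e, f}  B3 = {a, b, c, f}
Tree: B1–B2, B2–B3
Every bag has size at most 4, so the width is 4 − 1 = 3 and tw(G) ≤ 3. For the lower bound, the 4 vertices {b, d, e, f} are pairwise adjacent, and any tree decomposition puts a clique entirely inside one bag — forcing width ≥ 3. Hence tw(G) = 3 exactly.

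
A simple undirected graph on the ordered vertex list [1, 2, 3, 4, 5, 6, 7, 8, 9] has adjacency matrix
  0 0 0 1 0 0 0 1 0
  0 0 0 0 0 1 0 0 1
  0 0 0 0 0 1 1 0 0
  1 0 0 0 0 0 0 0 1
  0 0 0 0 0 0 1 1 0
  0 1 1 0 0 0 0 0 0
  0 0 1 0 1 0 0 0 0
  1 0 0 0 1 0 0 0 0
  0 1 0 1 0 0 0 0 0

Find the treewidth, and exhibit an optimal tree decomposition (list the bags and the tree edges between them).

Every bag has size at most 3, so the width is 3 − 1 = 2 and tw(G) ≤ 2. Since 1–4–9–2–6–3–7–5–8–1 is a cycle in G, G is not acyclic. Forests are exactly the graphs of treewidth ≤ 1, so tw(G) ≥ 2. The upper and lower bounds meet at 2, so that is the treewidth.

Treewidth 2.
Bags: B1 = {1, 4, 9}  B2 = {1, 2, 9}  B3 = {1, 2, 6}  B4 = {1, 3, 6}  B5 = {1, 3, 7}  B6 = {1, 5, 7}  B7 = {1, 5, 8}
Tree: B1–B2, B2–B3, B3–B4, B4–B5, B5–B6, B6–B7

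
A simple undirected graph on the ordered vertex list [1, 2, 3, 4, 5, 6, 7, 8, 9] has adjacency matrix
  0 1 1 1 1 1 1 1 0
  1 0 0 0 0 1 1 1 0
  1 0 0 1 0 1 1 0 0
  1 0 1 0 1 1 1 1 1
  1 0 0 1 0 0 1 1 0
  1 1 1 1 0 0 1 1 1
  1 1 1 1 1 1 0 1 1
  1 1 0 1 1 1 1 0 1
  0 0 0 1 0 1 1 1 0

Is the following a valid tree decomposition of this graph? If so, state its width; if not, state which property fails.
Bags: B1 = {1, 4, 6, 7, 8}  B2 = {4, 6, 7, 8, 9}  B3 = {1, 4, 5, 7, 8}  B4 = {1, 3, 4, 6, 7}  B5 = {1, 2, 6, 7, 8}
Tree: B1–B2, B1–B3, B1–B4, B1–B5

Yes; width 4.

Vertex coverage: the bags together contain {1, 2, 3, 4, 5, 6, 7, 8, 9}, the full vertex set. Edge coverage: each edge of G has both endpoints in at least one bag. Running intersection: for every vertex, the bags containing it form a connected subtree. All three properties hold, so this is a valid tree decomposition of width max|bag| − 1 = 4, and hence tw(G) ≤ 4.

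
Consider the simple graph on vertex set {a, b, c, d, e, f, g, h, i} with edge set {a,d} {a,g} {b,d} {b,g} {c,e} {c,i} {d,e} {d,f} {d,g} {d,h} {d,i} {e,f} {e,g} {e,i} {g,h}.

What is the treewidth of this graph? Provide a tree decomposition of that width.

Treewidth 2.
One optimal decomposition is:
Bags: B1 = {d, g, h}  B2 = {d, e, g}  B3 = {d, e, i}  B4 = {b, d, g}  B5 = {d, e, f}  B6 = {a, d, g}  B7 = {c, e, i}
Tree: B1–B2, B2–B3, B1–B4, B3–B5, B4–B6, B3–B7

Every bag has size at most 3, so the width is 3 − 1 = 2 and tw(G) ≤ 2. For the lower bound, the 3 vertices {d, e, g} are pairwise adjacent, and any tree decomposition puts a clique entirely inside one bag — forcing width ≥ 2. Hence tw(G) = 2 exactly.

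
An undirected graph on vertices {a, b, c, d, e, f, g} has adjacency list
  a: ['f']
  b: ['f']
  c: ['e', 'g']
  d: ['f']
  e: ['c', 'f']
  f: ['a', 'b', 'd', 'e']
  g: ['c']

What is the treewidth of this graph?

A width-1 tree decomposition is:
Bags: B1 = {e, f}  B2 = {a, f}  B3 = {b, f}  B4 = {d, f}  B5 = {c, e}  B6 = {c, g}
Tree: B1–B2, B1–B3, B2–B4, B1–B5, B5–B6
The largest bag has 2 vertices, giving width 1; this decomposition certifies tw(G) ≤ 1. Since G has at least one edge (e.g. e–f), it is not an edgeless graph, so tw(G) ≥ 1. Therefore the treewidth is 1.

1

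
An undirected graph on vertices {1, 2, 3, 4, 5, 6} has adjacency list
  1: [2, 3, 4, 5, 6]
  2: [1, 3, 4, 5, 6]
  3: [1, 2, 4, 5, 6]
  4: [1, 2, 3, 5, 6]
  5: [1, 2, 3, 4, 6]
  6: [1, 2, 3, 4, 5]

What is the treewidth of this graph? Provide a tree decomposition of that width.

Treewidth 5.
Bags: B1 = {1, 2, 3, 4, 5, 6}
Tree: (single bag)

A single bag containing all 6 vertices is trivially a valid decomposition of width 5. Conversely, {1, 2, 3, 4, 5, 6} is a clique of size 6, and the vertices of any clique must share a bag in every tree decomposition; so some bag has ≥ 6 vertices and tw(G) ≥ 5. Hence tw(G) = 5 exactly.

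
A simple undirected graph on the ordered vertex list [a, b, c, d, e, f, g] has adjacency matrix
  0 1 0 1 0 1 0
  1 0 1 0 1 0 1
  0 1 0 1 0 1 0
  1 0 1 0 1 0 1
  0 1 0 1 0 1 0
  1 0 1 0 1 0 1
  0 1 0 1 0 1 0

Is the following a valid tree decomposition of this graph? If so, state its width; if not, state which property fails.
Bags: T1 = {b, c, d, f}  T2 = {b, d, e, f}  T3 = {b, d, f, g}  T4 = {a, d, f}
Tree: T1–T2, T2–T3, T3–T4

A tree decomposition must satisfy three properties: every vertex lies in some bag; for every edge, both endpoints lie together in some bag; and for every vertex, the bags containing it form a connected subtree. Here edge (b,a) lies in no bag, so the decomposition is invalid.

No — edge (b,a) lies in no bag.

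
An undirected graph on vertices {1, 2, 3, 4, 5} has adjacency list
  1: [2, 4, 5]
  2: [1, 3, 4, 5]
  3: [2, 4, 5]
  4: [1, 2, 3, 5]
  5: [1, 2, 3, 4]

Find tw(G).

A width-3 tree decomposition is:
Bags: B1 = {2, 3, 4, 5}  B2 = {1, 2, 4, 5}
Tree: B1–B2
Every bag has size at most 4, so the width is 4 − 1 = 3 and tw(G) ≤ 3. Conversely, {1, 2, 4, 5} is a clique of size 4, and the vertices of any clique must share a bag in every tree decomposition; so some bag has ≥ 4 vertices and tw(G) ≥ 3. Combining the bounds, tw(G) = 3.

3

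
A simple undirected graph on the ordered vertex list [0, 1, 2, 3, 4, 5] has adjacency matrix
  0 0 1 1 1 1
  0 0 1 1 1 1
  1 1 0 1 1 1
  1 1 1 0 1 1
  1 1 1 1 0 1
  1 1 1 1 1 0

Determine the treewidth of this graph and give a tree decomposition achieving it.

Treewidth 4.
Bags: B1 = {1, 2, 3, 4, 5}  B2 = {0, 2, 3, 4, 5}
Tree: B1–B2

Every bag has size at most 5, so the width is 5 − 1 = 4 and tw(G) ≤ 4. On the other hand G contains the 5-clique {0, 2, 3, 4, 5}. A clique must lie in a single bag of any decomposition, so no decomposition can have width below 4. Combining the bounds, tw(G) = 4.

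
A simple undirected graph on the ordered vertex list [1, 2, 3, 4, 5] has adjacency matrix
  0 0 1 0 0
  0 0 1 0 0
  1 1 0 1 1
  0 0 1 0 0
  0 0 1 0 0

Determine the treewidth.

A width-1 tree decomposition is:
Bags: B1 = {3, 5}  B2 = {1, 3}  B3 = {2, 3}  B4 = {3, 4}
Tree: B1–B2, B2–B3, B1–B4
Each bag holds 2 vertices, so the decomposition has width 1, which upper-bounds the treewidth. Any graph with an edge has treewidth ≥ 1, and G has the edge 3–5. The upper and lower bounds meet at 1, so that is the treewidth.

1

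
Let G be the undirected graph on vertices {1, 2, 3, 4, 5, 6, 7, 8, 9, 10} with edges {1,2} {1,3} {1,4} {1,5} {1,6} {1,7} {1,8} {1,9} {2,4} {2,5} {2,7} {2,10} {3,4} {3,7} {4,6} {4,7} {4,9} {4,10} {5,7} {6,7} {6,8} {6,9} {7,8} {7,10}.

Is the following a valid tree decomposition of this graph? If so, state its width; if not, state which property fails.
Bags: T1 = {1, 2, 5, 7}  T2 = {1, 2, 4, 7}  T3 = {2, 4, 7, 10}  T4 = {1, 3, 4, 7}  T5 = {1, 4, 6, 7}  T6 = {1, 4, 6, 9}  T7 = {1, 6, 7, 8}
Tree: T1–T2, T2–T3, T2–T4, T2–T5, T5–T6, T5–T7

Yes; width 3.

Vertex coverage: the bags together contain {1, 2, 3, 4, 5, 6, 7, 8, 9, 10}, the full vertex set. Edge coverage: each edge of G has both endpoints in at least one bag. Running intersection: for every vertex, the bags containing it form a connected subtree. All three properties hold, so this is a valid tree decomposition of width max|bag| − 1 = 3, and hence tw(G) ≤ 3.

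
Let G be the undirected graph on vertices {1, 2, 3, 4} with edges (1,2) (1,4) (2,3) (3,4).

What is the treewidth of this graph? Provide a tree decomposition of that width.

Treewidth 2.
One such decomposition:
Bags: B1 = {1, 2, 4}  B2 = {2, 3, 4}
Tree: B1–B2

The largest bag has 3 vertices, giving width 2; this decomposition certifies tw(G) ≤ 2. The edges 2–1–4–3–2 form a cycle, so G is not a tree and its treewidth is at least 2. Therefore the treewidth is 2.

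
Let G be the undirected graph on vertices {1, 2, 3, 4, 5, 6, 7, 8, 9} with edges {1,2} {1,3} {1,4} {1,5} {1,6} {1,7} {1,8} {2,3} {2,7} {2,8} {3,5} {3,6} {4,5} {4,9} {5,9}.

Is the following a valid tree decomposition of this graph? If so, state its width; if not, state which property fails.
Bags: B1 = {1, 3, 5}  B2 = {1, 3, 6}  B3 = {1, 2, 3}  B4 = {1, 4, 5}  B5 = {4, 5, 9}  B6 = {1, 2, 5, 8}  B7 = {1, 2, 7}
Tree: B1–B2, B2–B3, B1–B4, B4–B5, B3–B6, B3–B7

No — bags containing vertex 5 are not connected in the tree.

A tree decomposition must satisfy three properties: every vertex lies in some bag; for every edge, both endpoints lie together in some bag; and for every vertex, the bags containing it form a connected subtree. Here bags containing vertex 5 are not connected in the tree, so the decomposition is invalid.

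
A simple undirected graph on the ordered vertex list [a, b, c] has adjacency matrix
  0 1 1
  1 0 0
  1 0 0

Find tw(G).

1

A width-1 tree decomposition is:
Bags: B1 = {a, c}  B2 = {a, b}
Tree: B1–B2
Each bag holds 2 vertices, so the decomposition has width 1, which upper-bounds the treewidth. Any graph with an edge has treewidth ≥ 1, and G has the edge a–c. Hence tw(G) = 1 exactly.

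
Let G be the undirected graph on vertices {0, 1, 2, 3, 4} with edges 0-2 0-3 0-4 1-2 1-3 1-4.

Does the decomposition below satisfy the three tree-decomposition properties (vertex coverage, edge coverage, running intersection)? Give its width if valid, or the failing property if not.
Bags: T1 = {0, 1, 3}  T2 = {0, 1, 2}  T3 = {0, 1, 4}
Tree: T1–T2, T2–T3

Vertex coverage: the bags together contain {0, 1, 2, 3, 4}, the full vertex set. Edge coverage: each edge of G has both endpoints in at least one bag. Running intersection: for every vertex, the bags containing it form a connected subtree. All three properties hold, so this is a valid tree decomposition of width max|bag| − 1 = 2, and hence tw(G) ≤ 2.

Yes; width 2.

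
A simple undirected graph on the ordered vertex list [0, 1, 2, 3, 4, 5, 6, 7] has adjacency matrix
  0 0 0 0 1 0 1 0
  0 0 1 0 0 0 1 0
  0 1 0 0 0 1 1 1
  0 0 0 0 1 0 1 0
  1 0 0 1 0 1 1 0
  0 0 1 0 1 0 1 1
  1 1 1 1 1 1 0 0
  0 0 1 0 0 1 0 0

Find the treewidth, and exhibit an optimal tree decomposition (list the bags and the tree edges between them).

The largest bag has 3 vertices, giving width 2; this decomposition certifies tw(G) ≤ 2. For the lower bound, the 3 vertices {1, 2, 6} are pairwise adjacent, and any tree decomposition puts a clique entirely inside one bag — forcing width ≥ 2. Combining the bounds, tw(G) = 2.

Treewidth 2.
One optimal decomposition is:
Bags: B1 = {2, 5, 6}  B2 = {2, 5, 7}  B3 = {4, 5, 6}  B4 = {0, 4, 6}  B5 = {1, 2, 6}  B6 = {3, 4, 6}
Tree: B1–B2, B1–B3, B3–B4, B1–B5, B4–B6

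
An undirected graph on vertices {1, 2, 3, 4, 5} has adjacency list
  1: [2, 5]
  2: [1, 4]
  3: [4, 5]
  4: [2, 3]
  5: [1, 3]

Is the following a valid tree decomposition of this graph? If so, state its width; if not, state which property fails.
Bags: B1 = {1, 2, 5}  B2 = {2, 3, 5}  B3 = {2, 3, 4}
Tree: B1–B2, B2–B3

Yes; width 2.

Checking the three conditions: (i) the bags cover all of {1, 2, 3, 4, 5}; (ii) for each edge, some bag contains both endpoints; (iii) the bags containing any fixed vertex form a subtree. All hold, so the decomposition is valid with width 3 − 1 = 2.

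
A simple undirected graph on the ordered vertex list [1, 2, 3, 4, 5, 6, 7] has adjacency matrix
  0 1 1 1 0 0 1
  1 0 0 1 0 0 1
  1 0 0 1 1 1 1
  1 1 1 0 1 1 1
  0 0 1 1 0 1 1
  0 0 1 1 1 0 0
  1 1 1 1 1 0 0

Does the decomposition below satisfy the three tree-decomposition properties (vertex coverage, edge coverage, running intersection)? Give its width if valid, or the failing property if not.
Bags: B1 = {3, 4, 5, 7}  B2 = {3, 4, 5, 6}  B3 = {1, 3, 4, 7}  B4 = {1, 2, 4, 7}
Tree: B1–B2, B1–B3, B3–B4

Yes; width 3.

Every vertex of G appears in some bag (union = {1, 2, 3, 4, 5, 6, 7}); every edge is covered by a bag; and for each vertex v the set of bags containing v is connected in the bag tree. The decomposition is therefore valid. The largest bag has 4 vertices, so the width is 3.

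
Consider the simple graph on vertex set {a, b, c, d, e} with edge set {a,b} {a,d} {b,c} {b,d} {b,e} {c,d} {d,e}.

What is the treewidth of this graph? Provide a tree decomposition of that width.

Every bag has size at most 3, so the width is 3 − 1 = 2 and tw(G) ≤ 2. On the other hand G contains the 3-clique {b, d, e}. A clique must lie in a single bag of any decomposition, so no decomposition can have width below 2. Combining the bounds, tw(G) = 2.

Treewidth 2.
Bags: B1 = {b, d, e}  B2 = {a, b, d}  B3 = {b, c, d}
Tree: B1–B2, B2–B3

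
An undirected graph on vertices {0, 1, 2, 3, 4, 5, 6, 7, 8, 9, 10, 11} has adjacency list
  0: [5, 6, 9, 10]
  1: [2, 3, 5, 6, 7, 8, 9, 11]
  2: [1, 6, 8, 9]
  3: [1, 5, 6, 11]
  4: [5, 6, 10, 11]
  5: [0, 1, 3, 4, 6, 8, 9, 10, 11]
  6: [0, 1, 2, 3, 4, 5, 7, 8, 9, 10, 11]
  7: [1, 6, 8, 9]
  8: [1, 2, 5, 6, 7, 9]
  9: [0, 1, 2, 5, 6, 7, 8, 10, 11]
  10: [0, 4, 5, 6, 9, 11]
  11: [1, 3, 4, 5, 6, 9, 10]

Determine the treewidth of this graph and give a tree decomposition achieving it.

The largest bag has 5 vertices, giving width 4; this decomposition certifies tw(G) ≤ 4. On the other hand G contains the 5-clique {1, 2, 6, 8, 9}. A clique must lie in a single bag of any decomposition, so no decomposition can have width below 4. The upper and lower bounds meet at 4, so that is the treewidth.

Treewidth 4.
One such decomposition:
Bags: B1 = {4, 5, 6, 10, 11}  B2 = {5, 6, 9, 10, 11}  B3 = {0, 5, 6, 9, 10}  B4 = {1, 5, 6, 9, 11}  B5 = {1, 5, 6, 8, 9}  B6 = {1, 2, 6, 8, 9}  B7 = {1, 6, 7, 8, 9}  B8 = {1, 3, 5, 6, 11}
Tree: B1–B2, B2–B3, B2–B4, B4–B5, B5–B6, B5–B7, B4–B8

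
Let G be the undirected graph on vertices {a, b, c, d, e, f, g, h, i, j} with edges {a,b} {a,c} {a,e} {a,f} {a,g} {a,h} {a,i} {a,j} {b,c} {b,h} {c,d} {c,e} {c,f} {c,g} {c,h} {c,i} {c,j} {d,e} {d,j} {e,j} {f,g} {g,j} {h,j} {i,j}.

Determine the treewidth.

A width-3 tree decomposition is:
Bags: B1 = {a, b, c, h}  B2 = {a, c, h, j}  B3 = {a, c, g, j}  B4 = {a, c, i, j}  B5 = {a, c, e, j}  B6 = {a, c, f, g}  B7 = {c, d, e, j}
Tree: B1–B2, B2–B3, B3–B4, B3–B5, B3–B6, B5–B7
Every bag has size at most 4, so the width is 4 − 1 = 3 and tw(G) ≤ 3. For the lower bound, the 4 vertices {c, d, e, j} are pairwise adjacent, and any tree decomposition puts a clique entirely inside one bag — forcing width ≥ 3. Hence tw(G) = 3 exactly.

3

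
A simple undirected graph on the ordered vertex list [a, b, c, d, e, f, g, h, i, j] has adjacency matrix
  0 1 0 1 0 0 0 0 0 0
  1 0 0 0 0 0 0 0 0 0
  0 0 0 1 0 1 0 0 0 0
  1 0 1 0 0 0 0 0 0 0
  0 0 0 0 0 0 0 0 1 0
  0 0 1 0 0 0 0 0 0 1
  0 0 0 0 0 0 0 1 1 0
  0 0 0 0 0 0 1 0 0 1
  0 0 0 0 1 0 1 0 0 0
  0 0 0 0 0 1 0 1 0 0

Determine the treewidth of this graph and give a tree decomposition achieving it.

Each bag holds 2 vertices, so the decomposition has width 1, which upper-bounds the treewidth. Any graph with an edge has treewidth ≥ 1, and G has the edge e–i. Combining the bounds, tw(G) = 1.

Treewidth 1.
Bags: B1 = {e, i}  B2 = {g, i}  B3 = {g, h}  B4 = {h, j}  B5 = {f, j}  B6 = {c, f}  B7 = {c, d}  B8 = {a, d}  B9 = {a, b}
Tree: B1–B2, B2–B3, B3–B4, B4–B5, B5–B6, B6–B7, B7–B8, B8–B9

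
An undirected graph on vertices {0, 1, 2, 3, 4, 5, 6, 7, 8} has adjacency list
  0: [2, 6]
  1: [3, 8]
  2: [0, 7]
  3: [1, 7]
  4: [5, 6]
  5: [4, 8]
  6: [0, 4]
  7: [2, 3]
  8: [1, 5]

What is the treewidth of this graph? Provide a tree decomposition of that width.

Treewidth 2.
One such decomposition:
Bags: B1 = {4, 5, 6}  B2 = {5, 6, 8}  B3 = {1, 6, 8}  B4 = {1, 3, 6}  B5 = {3, 6, 7}  B6 = {2, 6, 7}  B7 = {0, 2, 6}
Tree: B1–B2, B2–B3, B3–B4, B4–B5, B5–B6, B6–B7

Each bag holds 3 vertices, so the decomposition has width 2, which upper-bounds the treewidth. Since 6–4–5–8–1–3–7–2–0–6 is a cycle in G, G is not acyclic. Forests are exactly the graphs of treewidth ≤ 1, so tw(G) ≥ 2. Hence tw(G) = 2 exactly.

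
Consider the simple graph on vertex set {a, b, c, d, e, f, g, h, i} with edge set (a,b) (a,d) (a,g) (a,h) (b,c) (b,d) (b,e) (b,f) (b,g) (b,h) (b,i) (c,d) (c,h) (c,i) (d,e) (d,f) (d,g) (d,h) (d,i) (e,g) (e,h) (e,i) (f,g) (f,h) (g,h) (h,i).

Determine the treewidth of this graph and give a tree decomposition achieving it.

The largest bag has 5 vertices, giving width 4; this decomposition certifies tw(G) ≤ 4. On the other hand G contains the 5-clique {b, d, e, g, h}. A clique must lie in a single bag of any decomposition, so no decomposition can have width below 4. Hence tw(G) = 4 exactly.

Treewidth 4.
Bags: B1 = {b, d, f, g, h}  B2 = {a, b, d, g, h}  B3 = {b, d, e, g, h}  B4 = {b, d, e, h, i}  B5 = {b, c, d, h, i}
Tree: B1–B2, B2–B3, B3–B4, B4–B5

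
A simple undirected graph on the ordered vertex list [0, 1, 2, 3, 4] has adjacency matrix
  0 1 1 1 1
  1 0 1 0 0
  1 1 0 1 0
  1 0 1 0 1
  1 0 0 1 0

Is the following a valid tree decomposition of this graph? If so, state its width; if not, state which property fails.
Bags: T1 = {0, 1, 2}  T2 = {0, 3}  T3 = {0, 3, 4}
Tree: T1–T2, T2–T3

A tree decomposition must satisfy three properties: every vertex lies in some bag; for every edge, both endpoints lie together in some bag; and for every vertex, the bags containing it form a connected subtree. Here edge (2,3) lies in no bag, so the decomposition is invalid.

No — edge (2,3) lies in no bag.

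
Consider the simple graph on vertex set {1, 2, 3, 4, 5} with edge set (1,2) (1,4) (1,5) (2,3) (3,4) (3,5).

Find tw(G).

2

A width-2 tree decomposition is:
Bags: B1 = {1, 3, 5}  B2 = {1, 3, 4}  B3 = {1, 2, 3}
Tree: B1–B2, B2–B3
The largest bag has 3 vertices, giving width 2; this decomposition certifies tw(G) ≤ 2. Since 3–5–1–4–3 is a cycle in G, G is not acyclic. Forests are exactly the graphs of treewidth ≤ 1, so tw(G) ≥ 2. Hence tw(G) = 2 exactly.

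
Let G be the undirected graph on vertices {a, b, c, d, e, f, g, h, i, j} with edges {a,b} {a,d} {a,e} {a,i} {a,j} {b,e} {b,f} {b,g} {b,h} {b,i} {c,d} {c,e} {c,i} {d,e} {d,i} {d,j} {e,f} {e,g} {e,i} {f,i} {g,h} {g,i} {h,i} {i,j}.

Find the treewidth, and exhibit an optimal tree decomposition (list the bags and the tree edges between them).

Every bag has size at most 4, so the width is 4 − 1 = 3 and tw(G) ≤ 3. For the lower bound, the 4 vertices {a, d, i, j} are pairwise adjacent, and any tree decomposition puts a clique entirely inside one bag — forcing width ≥ 3. Combining the bounds, tw(G) = 3.

Treewidth 3.
One such decomposition:
Bags: B1 = {a, b, e, i}  B2 = {a, d, e, i}  B3 = {b, e, f, i}  B4 = {b, e, g, i}  B5 = {c, d, e, i}  B6 = {a, d, i, j}  B7 = {b, g, h, i}
Tree: B1–B2, B1–B3, B3–B4, B2–B5, B2–B6, B4–B7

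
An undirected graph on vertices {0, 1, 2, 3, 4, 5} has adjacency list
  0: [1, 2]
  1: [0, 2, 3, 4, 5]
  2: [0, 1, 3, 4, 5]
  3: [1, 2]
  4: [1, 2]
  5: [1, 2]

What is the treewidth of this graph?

2

A width-2 tree decomposition is:
Bags: B1 = {1, 2, 5}  B2 = {1, 2, 3}  B3 = {0, 1, 2}  B4 = {1, 2, 4}
Tree: B1–B2, B1–B3, B3–B4
The largest bag has 3 vertices, giving width 2; this decomposition certifies tw(G) ≤ 2. For the lower bound, the 3 vertices {0, 1, 2} are pairwise adjacent, and any tree decomposition puts a clique entirely inside one bag — forcing width ≥ 2. Combining the bounds, tw(G) = 2.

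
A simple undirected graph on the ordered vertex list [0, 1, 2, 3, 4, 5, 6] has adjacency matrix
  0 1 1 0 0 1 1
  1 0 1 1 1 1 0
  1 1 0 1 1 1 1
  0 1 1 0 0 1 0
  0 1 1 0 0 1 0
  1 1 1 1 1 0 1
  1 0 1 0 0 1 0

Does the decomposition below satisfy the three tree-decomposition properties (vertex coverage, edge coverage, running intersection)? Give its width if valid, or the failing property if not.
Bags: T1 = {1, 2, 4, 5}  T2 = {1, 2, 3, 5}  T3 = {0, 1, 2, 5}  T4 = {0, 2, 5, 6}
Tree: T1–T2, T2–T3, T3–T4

Yes; width 3.

Vertex coverage: the bags together contain {0, 1, 2, 3, 4, 5, 6}, the full vertex set. Edge coverage: each edge of G has both endpoints in at least one bag. Running intersection: for every vertex, the bags containing it form a connected subtree. All three properties hold, so this is a valid tree decomposition of width max|bag| − 1 = 3, and hence tw(G) ≤ 3.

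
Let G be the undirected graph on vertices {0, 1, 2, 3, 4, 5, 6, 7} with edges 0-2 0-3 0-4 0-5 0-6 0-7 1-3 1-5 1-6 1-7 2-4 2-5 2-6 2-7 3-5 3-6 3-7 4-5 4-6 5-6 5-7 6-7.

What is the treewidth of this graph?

A width-4 tree decomposition is:
Bags: B1 = {0, 3, 5, 6, 7}  B2 = {0, 2, 5, 6, 7}  B3 = {0, 2, 4, 5, 6}  B4 = {1, 3, 5, 6, 7}
Tree: B1–B2, B2–B3, B1–B4
Each bag holds 5 vertices, so the decomposition has width 4, which upper-bounds the treewidth. For the lower bound, the 5 vertices {0, 2, 4, 5, 6} are pairwise adjacent, and any tree decomposition puts a clique entirely inside one bag — forcing width ≥ 4. Combining the bounds, tw(G) = 4.

4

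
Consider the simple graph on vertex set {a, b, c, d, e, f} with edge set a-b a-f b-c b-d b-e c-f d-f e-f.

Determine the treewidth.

2

A width-2 tree decomposition is:
Bags: B1 = {b, c, f}  B2 = {a, b, f}  B3 = {b, d, f}  B4 = {b, e, f}
Tree: B1–B2, B2–B3, B3–B4
Each bag holds 3 vertices, so the decomposition has width 2, which upper-bounds the treewidth. The edges c–b–a–f–c form a cycle, so G is not a tree and its treewidth is at least 2. The upper and lower bounds meet at 2, so that is the treewidth.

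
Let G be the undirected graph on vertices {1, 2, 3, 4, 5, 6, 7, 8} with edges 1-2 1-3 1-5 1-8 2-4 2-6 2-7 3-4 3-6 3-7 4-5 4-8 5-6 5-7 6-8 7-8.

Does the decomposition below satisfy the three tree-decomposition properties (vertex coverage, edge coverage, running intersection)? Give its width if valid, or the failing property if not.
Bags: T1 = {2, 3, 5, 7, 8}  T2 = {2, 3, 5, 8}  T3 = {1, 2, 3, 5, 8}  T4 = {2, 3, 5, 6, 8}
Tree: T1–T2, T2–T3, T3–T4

A tree decomposition must satisfy three properties: every vertex lies in some bag; for every edge, both endpoints lie together in some bag; and for every vertex, the bags containing it form a connected subtree. Here vertex 4 appears in no bag, so the decomposition is invalid.

No — vertex 4 appears in no bag.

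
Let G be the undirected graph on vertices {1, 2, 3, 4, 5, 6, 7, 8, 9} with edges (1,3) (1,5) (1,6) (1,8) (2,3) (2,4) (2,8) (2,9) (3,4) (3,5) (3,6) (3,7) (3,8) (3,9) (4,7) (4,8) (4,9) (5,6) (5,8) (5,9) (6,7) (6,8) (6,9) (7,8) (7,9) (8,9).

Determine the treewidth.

A width-4 tree decomposition is:
Bags: B1 = {3, 5, 6, 8, 9}  B2 = {3, 6, 7, 8, 9}  B3 = {3, 4, 7, 8, 9}  B4 = {2, 3, 4, 8, 9}  B5 = {1, 3, 5, 6, 8}
Tree: B1–B2, B2–B3, B3–B4, B1–B5
Every bag has size at most 5, so the width is 5 − 1 = 4 and tw(G) ≤ 4. On the other hand G contains the 5-clique {1, 3, 5, 6, 8}. A clique must lie in a single bag of any decomposition, so no decomposition can have width below 4. Combining the bounds, tw(G) = 4.

4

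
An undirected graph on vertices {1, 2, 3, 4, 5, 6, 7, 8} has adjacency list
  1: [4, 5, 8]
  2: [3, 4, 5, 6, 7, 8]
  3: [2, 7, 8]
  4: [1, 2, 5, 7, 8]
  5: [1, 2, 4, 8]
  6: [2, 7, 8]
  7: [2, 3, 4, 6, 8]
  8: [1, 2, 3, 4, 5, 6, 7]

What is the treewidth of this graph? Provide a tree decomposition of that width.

Treewidth 3.
Bags: B1 = {2, 3, 7, 8}  B2 = {2, 4, 7, 8}  B3 = {2, 4, 5, 8}  B4 = {1, 4, 5, 8}  B5 = {2, 6, 7, 8}
Tree: B1–B2, B2–B3, B3–B4, B2–B5

Each bag holds 4 vertices, so the decomposition has width 3, which upper-bounds the treewidth. Conversely, {1, 4, 5, 8} is a clique of size 4, and the vertices of any clique must share a bag in every tree decomposition; so some bag has ≥ 4 vertices and tw(G) ≥ 3. The upper and lower bounds meet at 3, so that is the treewidth.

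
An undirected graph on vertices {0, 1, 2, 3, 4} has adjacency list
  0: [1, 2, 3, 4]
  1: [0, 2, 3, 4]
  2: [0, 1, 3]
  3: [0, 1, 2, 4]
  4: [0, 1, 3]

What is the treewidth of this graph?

A width-3 tree decomposition is:
Bags: B1 = {0, 1, 2, 3}  B2 = {0, 1, 3, 4}
Tree: B1–B2
Every bag has size at most 4, so the width is 4 − 1 = 3 and tw(G) ≤ 3. On the other hand G contains the 4-clique {0, 1, 2, 3}. A clique must lie in a single bag of any decomposition, so no decomposition can have width below 3. The upper and lower bounds meet at 3, so that is the treewidth.

3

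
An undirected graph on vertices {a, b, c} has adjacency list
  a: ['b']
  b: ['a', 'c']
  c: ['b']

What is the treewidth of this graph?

1

A width-1 tree decomposition is:
Bags: B1 = {b, c}  B2 = {a, b}
Tree: B1–B2
Every bag has size at most 2, so the width is 2 − 1 = 1 and tw(G) ≤ 1. G has an edge, so its treewidth is at least 1. Hence tw(G) = 1 exactly.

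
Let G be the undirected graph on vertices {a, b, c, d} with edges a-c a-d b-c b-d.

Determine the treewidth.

A width-2 tree decomposition is:
Bags: B1 = {a, b, d}  B2 = {a, b, c}
Tree: B1–B2
Every bag has size at most 3, so the width is 3 − 1 = 2 and tw(G) ≤ 2. The edges b–d–a–c–b form a cycle, so G is not a tree and its treewidth is at least 2. Combining the bounds, tw(G) = 2.

2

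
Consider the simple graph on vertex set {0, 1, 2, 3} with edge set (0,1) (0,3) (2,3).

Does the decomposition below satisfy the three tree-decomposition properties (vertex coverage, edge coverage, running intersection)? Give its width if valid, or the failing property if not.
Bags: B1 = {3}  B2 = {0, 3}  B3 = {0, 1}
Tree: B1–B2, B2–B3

No — vertex 2 appears in no bag.

A tree decomposition must satisfy three properties: every vertex lies in some bag; for every edge, both endpoints lie together in some bag; and for every vertex, the bags containing it form a connected subtree. Here vertex 2 appears in no bag, so the decomposition is invalid.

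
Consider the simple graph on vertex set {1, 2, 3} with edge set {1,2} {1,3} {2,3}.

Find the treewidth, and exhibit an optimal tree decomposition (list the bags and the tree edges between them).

Treewidth 2.
One such decomposition:
Bags: B1 = {1, 2, 3}
Tree: (single bag)

With just one bag of size 3, the width is 3 − 1 = 2, so tw(G) ≤ 2. Conversely, {1, 2, 3} is a clique of size 3, and the vertices of any clique must share a bag in every tree decomposition; so some bag has ≥ 3 vertices and tw(G) ≥ 2. Combining the bounds, tw(G) = 2.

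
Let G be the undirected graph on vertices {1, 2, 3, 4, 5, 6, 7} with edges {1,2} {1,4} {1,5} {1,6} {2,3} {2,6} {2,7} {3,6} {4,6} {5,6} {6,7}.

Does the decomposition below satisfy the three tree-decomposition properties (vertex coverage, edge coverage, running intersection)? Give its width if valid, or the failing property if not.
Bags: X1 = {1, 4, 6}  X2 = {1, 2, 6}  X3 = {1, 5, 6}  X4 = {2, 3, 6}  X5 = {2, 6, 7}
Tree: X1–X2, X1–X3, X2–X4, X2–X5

Yes; width 2.

Vertex coverage: the bags together contain {1, 2, 3, 4, 5, 6, 7}, the full vertex set. Edge coverage: each edge of G has both endpoints in at least one bag. Running intersection: for every vertex, the bags containing it form a connected subtree. All three properties hold, so this is a valid tree decomposition of width max|bag| − 1 = 2, and hence tw(G) ≤ 2.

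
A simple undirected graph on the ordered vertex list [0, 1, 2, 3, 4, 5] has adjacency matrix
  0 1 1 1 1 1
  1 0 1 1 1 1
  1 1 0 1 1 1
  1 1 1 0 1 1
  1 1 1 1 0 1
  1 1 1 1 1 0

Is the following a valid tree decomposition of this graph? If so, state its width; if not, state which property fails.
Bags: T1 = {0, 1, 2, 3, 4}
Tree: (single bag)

No — vertex 5 appears in no bag.

A tree decomposition must satisfy three properties: every vertex lies in some bag; for every edge, both endpoints lie together in some bag; and for every vertex, the bags containing it form a connected subtree. Here vertex 5 appears in no bag, so the decomposition is invalid.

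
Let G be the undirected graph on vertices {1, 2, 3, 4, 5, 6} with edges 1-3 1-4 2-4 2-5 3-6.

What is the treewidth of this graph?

A width-1 tree decomposition is:
Bags: B1 = {3, 6}  B2 = {1, 3}  B3 = {1, 4}  B4 = {2, 4}  B5 = {2, 5}
Tree: B1–B2, B2–B3, B3–B4, B4–B5
The largest bag has 2 vertices, giving width 1; this decomposition certifies tw(G) ≤ 1. Any graph with an edge has treewidth ≥ 1, and G has the edge 6–3. Hence tw(G) = 1 exactly.

1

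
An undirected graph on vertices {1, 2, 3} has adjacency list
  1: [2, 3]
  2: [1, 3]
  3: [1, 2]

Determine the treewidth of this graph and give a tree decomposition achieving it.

A single bag containing all 3 vertices is trivially a valid decomposition of width 2. On the other hand G contains the 3-clique {1, 2, 3}. A clique must lie in a single bag of any decomposition, so no decomposition can have width below 2. Combining the bounds, tw(G) = 2.

Treewidth 2.
One optimal decomposition is:
Bags: B1 = {1, 2, 3}
Tree: (single bag)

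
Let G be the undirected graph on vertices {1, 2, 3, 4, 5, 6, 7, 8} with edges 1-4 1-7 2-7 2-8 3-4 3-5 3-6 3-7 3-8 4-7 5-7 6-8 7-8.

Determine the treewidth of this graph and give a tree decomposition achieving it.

Every bag has size at most 3, so the width is 3 − 1 = 2 and tw(G) ≤ 2. For the lower bound, the 3 vertices {3, 6, 8} are pairwise adjacent, and any tree decomposition puts a clique entirely inside one bag — forcing width ≥ 2. The upper and lower bounds meet at 2, so that is the treewidth.

Treewidth 2.
Bags: B1 = {1, 4, 7}  B2 = {3, 4, 7}  B3 = {3, 7, 8}  B4 = {3, 5, 7}  B5 = {3, 6, 8}  B6 = {2, 7, 8}
Tree: B1–B2, B2–B3, B2–B4, B3–B5, B3–B6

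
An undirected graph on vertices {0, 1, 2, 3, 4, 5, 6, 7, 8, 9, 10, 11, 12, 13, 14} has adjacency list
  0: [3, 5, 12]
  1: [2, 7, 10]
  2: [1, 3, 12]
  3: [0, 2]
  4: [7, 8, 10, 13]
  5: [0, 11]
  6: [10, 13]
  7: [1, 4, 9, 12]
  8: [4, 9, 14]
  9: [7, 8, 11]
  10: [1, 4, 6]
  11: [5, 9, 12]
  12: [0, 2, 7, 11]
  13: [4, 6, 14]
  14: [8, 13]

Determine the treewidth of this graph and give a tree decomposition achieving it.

Treewidth 3.
One such decomposition:
Bags: B1 = {0, 2, 3, 5}  B2 = {0, 2, 5, 12}  B3 = {2, 5, 11, 12}  B4 = {1, 2, 11, 12}  B5 = {1, 7, 11, 12}  B6 = {1, 7, 9, 11}  B7 = {1, 7, 9, 10}  B8 = {4, 7, 9, 10}  B9 = {4, 8, 9, 10}  B10 = {4, 6, 8, 10}  B11 = {4, 6, 8, 13}  B12 = {6, 8, 13, 14}
Tree: B1–B2, B2–B3, B3–B4, B4–B5, B5–B6, B6–B7, B7–B8, B8–B9, B9–B10, B10–B11, B11–B12

Each bag holds 4 vertices, so the decomposition has width 3, which upper-bounds the treewidth. For the lower bound: the 4 vertex sets {0,3,5}, {2}, {12}, {1,7,9,11} are disjoint, each induces a connected subgraph, and every pair is joined by at least one edge of G. Contracting each set to a single vertex therefore yields K_{4} as a minor, and since treewidth is minor-monotone, tw(G) ≥ tw(K_{4}) = 3. The upper and lower bounds meet at 3, so that is the treewidth.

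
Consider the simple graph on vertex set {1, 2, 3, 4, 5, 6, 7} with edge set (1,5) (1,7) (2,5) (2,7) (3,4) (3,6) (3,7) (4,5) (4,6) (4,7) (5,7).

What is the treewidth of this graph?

2

A width-2 tree decomposition is:
Bags: B1 = {4, 5, 7}  B2 = {3, 4, 7}  B3 = {2, 5, 7}  B4 = {1, 5, 7}  B5 = {3, 4, 6}
Tree: B1–B2, B1–B3, B3–B4, B2–B5
Every bag has size at most 3, so the width is 3 − 1 = 2 and tw(G) ≤ 2. Conversely, {3, 4, 6} is a clique of size 3, and the vertices of any clique must share a bag in every tree decomposition; so some bag has ≥ 3 vertices and tw(G) ≥ 2. Therefore the treewidth is 2.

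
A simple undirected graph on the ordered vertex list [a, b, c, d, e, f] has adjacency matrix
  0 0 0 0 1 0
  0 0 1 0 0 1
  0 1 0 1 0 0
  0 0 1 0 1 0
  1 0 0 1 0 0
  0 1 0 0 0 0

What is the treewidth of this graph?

A width-1 tree decomposition is:
Bags: B1 = {a, e}  B2 = {d, e}  B3 = {c, d}  B4 = {b, c}  B5 = {b, f}
Tree: B1–B2, B2–B3, B3–B4, B4–B5
Every bag has size at most 2, so the width is 2 − 1 = 1 and tw(G) ≤ 1. Any graph with an edge has treewidth ≥ 1, and G has the edge a–e. Therefore the treewidth is 1.

1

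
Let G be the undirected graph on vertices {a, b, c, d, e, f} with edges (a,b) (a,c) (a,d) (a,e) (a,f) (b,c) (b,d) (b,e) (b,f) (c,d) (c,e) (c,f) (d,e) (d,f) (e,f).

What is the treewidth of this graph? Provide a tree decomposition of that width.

With just one bag of size 6, the width is 6 − 1 = 5, so tw(G) ≤ 5. On the other hand G contains the 6-clique {a, b, c, d, e, f}. A clique must lie in a single bag of any decomposition, so no decomposition can have width below 5. Combining the bounds, tw(G) = 5.

Treewidth 5.
One such decomposition:
Bags: B1 = {a, b, c, d, e, f}
Tree: (single bag)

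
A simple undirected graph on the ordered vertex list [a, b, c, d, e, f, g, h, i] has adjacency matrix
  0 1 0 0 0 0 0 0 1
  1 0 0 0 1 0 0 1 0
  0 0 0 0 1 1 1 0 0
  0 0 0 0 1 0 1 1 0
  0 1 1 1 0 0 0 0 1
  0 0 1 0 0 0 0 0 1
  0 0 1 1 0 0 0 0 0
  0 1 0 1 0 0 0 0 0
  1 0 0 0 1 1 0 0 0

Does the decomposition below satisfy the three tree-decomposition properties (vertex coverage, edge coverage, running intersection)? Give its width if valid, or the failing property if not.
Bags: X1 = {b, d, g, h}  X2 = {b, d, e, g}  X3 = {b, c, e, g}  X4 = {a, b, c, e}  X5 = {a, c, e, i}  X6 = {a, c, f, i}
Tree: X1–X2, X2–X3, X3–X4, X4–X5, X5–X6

Vertex coverage: the bags together contain {a, b, c, d, e, f, g, h, i}, the full vertex set. Edge coverage: each edge of G has both endpoints in at least one bag. Running intersection: for every vertex, the bags containing it form a connected subtree. All three properties hold, so this is a valid tree decomposition of width max|bag| − 1 = 3, and hence tw(G) ≤ 3.

Yes; width 3.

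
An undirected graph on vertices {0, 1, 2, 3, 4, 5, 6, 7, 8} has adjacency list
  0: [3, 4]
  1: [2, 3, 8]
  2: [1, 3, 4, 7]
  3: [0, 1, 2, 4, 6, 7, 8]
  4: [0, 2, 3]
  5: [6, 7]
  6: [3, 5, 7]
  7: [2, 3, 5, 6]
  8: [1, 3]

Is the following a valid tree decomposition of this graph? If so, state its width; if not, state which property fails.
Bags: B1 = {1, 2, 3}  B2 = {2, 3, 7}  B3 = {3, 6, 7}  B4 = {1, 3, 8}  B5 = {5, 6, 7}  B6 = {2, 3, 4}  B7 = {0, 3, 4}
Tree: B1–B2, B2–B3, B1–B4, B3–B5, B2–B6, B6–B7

Yes; width 2.

Every vertex of G appears in some bag (union = {0, 1, 2, 3, 4, 5, 6, 7, 8}); every edge is covered by a bag; and for each vertex v the set of bags containing v is connected in the bag tree. The decomposition is therefore valid. The largest bag has 3 vertices, so the width is 2.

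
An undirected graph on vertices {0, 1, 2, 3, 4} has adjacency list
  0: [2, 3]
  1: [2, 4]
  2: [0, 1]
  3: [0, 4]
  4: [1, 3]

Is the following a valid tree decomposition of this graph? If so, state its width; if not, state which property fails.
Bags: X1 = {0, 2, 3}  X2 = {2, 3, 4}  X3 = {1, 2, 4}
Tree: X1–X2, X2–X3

Every vertex of G appears in some bag (union = {0, 1, 2, 3, 4}); every edge is covered by a bag; and for each vertex v the set of bags containing v is connected in the bag tree. The decomposition is therefore valid. The largest bag has 3 vertices, so the width is 2.

Yes; width 2.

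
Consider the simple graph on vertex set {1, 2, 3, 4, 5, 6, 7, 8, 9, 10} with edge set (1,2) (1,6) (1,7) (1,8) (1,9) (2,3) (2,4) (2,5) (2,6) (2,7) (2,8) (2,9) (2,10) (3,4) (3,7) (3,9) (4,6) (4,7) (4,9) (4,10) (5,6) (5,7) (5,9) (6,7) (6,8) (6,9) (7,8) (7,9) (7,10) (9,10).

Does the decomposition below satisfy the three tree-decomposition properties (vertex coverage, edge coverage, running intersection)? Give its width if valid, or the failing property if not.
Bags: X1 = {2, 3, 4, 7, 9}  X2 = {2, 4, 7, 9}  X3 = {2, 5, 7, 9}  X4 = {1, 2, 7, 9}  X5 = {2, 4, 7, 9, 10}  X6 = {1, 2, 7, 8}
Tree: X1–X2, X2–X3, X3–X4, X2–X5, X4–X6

A tree decomposition must satisfy three properties: every vertex lies in some bag; for every edge, both endpoints lie together in some bag; and for every vertex, the bags containing it form a connected subtree. Here vertex 6 appears in no bag, so the decomposition is invalid.

No — vertex 6 appears in no bag.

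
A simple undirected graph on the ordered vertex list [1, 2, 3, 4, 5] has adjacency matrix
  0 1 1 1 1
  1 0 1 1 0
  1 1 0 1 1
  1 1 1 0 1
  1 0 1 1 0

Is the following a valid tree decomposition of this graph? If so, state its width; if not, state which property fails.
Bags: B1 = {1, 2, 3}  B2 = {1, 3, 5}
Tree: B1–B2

No — vertex 4 appears in no bag.

A tree decomposition must satisfy three properties: every vertex lies in some bag; for every edge, both endpoints lie together in some bag; and for every vertex, the bags containing it form a connected subtree. Here vertex 4 appears in no bag, so the decomposition is invalid.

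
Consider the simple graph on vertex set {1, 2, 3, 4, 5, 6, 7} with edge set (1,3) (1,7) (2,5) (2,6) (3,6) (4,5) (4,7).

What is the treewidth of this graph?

2

A width-2 tree decomposition is:
Bags: B1 = {1, 3, 7}  B2 = {3, 6, 7}  B3 = {2, 6, 7}  B4 = {2, 5, 7}  B5 = {4, 5, 7}
Tree: B1–B2, B2–B3, B3–B4, B4–B5
Each bag holds 3 vertices, so the decomposition has width 2, which upper-bounds the treewidth. Since 7–1–3–6–2–5–4–7 is a cycle in G, G is not acyclic. Forests are exactly the graphs of treewidth ≤ 1, so tw(G) ≥ 2. Combining the bounds, tw(G) = 2.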